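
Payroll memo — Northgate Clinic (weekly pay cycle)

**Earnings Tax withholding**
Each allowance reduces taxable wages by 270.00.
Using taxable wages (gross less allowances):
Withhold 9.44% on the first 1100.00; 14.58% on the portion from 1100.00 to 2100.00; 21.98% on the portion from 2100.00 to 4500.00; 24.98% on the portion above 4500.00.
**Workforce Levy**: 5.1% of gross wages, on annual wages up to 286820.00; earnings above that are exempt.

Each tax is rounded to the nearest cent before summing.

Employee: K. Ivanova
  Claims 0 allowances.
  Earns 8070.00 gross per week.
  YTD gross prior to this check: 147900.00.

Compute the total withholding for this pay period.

Earnings Tax: taxable = 8070.00
  777.16 + 24.98% × (8070.00 − 4500.00) = 777.16 + 24.98% × 3570.00 = 1668.95
Workforce Levy: 5.1% × 8070.00 = 411.57
Total: 1668.95 + 411.57 = 2080.52

2080.52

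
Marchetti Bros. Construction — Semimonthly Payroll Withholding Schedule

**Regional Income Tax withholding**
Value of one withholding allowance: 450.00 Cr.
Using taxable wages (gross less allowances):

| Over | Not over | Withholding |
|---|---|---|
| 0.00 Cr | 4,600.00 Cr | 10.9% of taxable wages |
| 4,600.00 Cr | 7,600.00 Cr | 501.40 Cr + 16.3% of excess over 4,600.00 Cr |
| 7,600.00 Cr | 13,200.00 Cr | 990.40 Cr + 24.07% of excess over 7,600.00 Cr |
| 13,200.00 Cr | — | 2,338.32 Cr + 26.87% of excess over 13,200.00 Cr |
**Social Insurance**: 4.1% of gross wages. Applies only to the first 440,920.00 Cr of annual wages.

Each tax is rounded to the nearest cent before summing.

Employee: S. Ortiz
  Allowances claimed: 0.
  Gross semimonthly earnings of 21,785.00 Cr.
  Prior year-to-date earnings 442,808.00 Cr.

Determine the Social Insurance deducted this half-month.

0.00 Cr

Social Insurance: YTD 442,808.00 Cr ≥ cap 440,920.00 Cr → 0.00 Cr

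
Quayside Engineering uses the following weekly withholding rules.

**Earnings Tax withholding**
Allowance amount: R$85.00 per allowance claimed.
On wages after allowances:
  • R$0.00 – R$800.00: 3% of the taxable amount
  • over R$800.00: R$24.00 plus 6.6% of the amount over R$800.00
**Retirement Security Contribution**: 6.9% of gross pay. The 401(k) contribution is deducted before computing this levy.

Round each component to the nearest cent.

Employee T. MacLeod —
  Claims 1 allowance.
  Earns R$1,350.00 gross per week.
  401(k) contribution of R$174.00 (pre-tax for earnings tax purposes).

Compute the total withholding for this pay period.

Earnings Tax: taxable = R$1,350.00 − R$174.00 − 1×R$85.00 = R$1,091.00
  R$24.00 + 6.6% × (R$1,091.00 − R$800.00) = R$24.00 + 6.6% × R$291.00 = R$43.21
Retirement Security Contribution: 6.9% × R$1,176.00 = R$81.14
Total: R$43.21 + R$81.14 = R$124.35

R$124.35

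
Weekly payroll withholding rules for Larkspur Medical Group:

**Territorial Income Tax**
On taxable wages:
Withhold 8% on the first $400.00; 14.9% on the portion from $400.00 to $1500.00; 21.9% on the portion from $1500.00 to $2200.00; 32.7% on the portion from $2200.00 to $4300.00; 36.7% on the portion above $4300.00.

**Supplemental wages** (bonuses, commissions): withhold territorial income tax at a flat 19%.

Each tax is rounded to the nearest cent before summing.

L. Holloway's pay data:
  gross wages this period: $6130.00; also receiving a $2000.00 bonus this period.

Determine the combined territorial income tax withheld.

$2087.51

Territorial Income Tax: taxable = $6130.00
  $1035.90 + 36.7% × ($6130.00 − $4300.00) = $1035.90 + 36.7% × $1830.00 = $1707.51
Supplemental (19% flat on bonus): 19% × $2000.00 = $380.00
Total territorial income tax: $1707.51 + $380.00 = $2087.51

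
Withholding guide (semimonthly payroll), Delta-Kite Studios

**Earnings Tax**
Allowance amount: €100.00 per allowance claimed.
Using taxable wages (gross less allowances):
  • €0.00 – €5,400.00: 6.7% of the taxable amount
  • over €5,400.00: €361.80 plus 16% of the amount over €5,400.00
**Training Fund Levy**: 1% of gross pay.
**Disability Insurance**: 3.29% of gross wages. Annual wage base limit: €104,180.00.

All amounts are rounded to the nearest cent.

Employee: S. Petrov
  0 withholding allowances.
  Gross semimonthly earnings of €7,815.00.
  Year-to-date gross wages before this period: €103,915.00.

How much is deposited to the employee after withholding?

Earnings Tax: taxable = €7,815.00
  €361.80 + 16% × (€7,815.00 − €5,400.00) = €361.80 + 16% × €2,415.00 = €748.20
Training Fund Levy: 1% × €7,815.00 = €78.15
Disability Insurance: cap €104,180.00 − YTD €103,915.00 = €265.00 subject; 3.29% × €265.00 = €8.72
Total withheld: €748.20 + €78.15 + €8.72 = €835.07
Net pay: €7,815.00 − €835.07 = €6,979.93

€6,979.93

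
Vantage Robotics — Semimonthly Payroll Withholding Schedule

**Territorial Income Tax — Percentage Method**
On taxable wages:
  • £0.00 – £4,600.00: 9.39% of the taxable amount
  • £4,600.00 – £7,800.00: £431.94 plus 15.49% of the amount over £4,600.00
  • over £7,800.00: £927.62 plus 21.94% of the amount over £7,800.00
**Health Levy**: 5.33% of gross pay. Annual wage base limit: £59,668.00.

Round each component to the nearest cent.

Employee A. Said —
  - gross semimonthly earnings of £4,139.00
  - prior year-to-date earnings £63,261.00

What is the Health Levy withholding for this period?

Health Levy: YTD £63,261.00 ≥ cap £59,668.00 → £0.00

£0.00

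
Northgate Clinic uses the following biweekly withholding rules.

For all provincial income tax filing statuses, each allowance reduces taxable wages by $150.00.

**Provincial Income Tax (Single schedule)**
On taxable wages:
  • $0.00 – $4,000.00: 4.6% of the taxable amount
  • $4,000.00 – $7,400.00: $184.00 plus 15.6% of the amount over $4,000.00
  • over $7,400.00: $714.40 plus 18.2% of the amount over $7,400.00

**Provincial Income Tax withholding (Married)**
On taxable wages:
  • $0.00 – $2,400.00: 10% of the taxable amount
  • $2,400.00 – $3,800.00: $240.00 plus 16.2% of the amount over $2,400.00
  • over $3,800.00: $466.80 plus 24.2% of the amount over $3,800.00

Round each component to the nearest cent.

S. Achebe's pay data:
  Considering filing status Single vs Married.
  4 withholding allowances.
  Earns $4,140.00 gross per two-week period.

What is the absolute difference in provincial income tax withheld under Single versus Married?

Provincial Income Tax (Single): taxable = $4,140.00 − 4×$150.00 = $3,540.00
  4.6% × $3,540.00 = $162.84
Provincial Income Tax (Married): taxable = $4,140.00 − 4×$150.00 = $3,540.00
  $240.00 + 16.2% × ($3,540.00 − $2,400.00) = $240.00 + 16.2% × $1,140.00 = $424.68
Difference: |$162.84 − $424.68| = $261.84 (higher under Married)

$261.84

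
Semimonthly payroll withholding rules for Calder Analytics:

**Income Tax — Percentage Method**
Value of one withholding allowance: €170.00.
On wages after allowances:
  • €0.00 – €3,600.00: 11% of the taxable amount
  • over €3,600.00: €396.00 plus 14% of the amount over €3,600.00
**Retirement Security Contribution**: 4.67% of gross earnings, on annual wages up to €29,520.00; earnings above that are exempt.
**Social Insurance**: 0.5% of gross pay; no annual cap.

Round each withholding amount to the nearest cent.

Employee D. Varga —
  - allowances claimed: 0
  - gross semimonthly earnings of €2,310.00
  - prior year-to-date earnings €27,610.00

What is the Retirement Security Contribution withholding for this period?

€89.20

Retirement Security Contribution: cap €29,520.00 − YTD €27,610.00 = €1,910.00 subject; 4.67% × €1,910.00 = €89.20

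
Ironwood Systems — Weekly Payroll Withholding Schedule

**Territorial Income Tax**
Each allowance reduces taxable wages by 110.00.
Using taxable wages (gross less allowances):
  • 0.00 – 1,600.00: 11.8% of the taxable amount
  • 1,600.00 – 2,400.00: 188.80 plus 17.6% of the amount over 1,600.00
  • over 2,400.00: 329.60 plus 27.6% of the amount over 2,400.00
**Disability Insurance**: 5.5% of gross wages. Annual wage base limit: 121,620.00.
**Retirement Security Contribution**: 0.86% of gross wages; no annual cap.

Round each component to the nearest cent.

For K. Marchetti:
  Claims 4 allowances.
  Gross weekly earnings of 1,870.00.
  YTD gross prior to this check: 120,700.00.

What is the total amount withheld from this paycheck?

Territorial Income Tax: taxable = 1,870.00 − 4×110.00 = 1,430.00
  11.8% × 1,430.00 = 168.74
Disability Insurance: cap 121,620.00 − YTD 120,700.00 = 920.00 subject; 5.5% × 920.00 = 50.60
Retirement Security Contribution: 0.86% × 1,870.00 = 16.08
Total: 168.74 + 50.60 + 16.08 = 235.42

235.42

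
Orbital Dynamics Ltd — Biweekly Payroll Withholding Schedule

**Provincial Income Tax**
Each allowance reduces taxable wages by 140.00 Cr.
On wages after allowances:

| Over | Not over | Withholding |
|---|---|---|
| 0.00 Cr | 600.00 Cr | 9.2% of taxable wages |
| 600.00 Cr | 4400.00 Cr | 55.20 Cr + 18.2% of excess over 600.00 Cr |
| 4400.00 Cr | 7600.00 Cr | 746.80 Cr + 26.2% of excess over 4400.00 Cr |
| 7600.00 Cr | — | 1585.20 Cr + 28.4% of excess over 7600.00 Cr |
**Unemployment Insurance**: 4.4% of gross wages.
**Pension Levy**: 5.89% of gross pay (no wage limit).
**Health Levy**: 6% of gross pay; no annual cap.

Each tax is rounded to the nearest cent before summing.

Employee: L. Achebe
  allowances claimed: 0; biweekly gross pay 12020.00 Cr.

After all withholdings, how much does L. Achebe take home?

7221.46 Cr

Provincial Income Tax: taxable = 12020.00 Cr
  1585.20 Cr + 28.4% × (12020.00 Cr − 7600.00 Cr) = 1585.20 Cr + 28.4% × 4420.00 Cr = 2840.48 Cr
Unemployment Insurance: 4.4% × 12020.00 Cr = 528.88 Cr
Pension Levy: 5.89% × 12020.00 Cr = 707.98 Cr
Health Levy: 6% × 12020.00 Cr = 721.20 Cr
Total withheld: 2840.48 Cr + 528.88 Cr + 707.98 Cr + 721.20 Cr = 4798.54 Cr
Net pay: 12020.00 Cr − 4798.54 Cr = 7221.46 Cr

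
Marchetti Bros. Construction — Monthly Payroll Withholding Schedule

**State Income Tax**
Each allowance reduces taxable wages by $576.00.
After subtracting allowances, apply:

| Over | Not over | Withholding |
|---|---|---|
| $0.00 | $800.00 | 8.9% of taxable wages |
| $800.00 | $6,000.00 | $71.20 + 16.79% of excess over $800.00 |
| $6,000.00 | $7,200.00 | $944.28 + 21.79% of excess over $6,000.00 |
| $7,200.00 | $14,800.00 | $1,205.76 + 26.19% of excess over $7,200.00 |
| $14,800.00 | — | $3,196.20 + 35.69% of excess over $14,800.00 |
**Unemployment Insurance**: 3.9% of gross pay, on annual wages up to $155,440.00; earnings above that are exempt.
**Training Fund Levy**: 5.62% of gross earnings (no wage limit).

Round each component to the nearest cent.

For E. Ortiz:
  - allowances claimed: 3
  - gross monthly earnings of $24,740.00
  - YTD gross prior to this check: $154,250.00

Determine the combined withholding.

State Income Tax: taxable = $24,740.00 − 3×$576.00 = $23,012.00
  $3,196.20 + 35.69% × ($23,012.00 − $14,800.00) = $3,196.20 + 35.69% × $8,212.00 = $6,127.06
Unemployment Insurance: cap $155,440.00 − YTD $154,250.00 = $1,190.00 subject; 3.9% × $1,190.00 = $46.41
Training Fund Levy: 5.62% × $24,740.00 = $1,390.39
Total: $6,127.06 + $46.41 + $1,390.39 = $7,563.86

$7,563.86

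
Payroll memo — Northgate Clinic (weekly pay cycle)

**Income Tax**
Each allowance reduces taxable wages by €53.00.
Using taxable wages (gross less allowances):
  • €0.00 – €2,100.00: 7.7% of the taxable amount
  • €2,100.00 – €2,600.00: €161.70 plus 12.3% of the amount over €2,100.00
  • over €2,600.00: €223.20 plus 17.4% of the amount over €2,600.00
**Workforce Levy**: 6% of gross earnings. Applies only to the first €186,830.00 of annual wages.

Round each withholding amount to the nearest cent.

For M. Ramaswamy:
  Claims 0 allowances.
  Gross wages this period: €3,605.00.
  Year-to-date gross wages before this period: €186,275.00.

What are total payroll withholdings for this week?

€431.37

Income Tax: taxable = €3,605.00
  €223.20 + 17.4% × (€3,605.00 − €2,600.00) = €223.20 + 17.4% × €1,005.00 = €398.07
Workforce Levy: cap €186,830.00 − YTD €186,275.00 = €555.00 subject; 6% × €555.00 = €33.30
Total: €398.07 + €33.30 = €431.37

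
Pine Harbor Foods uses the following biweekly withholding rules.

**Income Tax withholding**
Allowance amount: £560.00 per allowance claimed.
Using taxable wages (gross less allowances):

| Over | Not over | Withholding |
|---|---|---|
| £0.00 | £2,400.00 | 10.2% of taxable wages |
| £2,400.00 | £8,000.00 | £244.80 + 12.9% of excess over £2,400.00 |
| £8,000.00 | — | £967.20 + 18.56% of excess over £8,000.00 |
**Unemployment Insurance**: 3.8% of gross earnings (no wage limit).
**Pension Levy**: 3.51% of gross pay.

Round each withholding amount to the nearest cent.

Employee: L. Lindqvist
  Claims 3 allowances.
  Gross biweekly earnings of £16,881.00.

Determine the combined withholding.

£3,537.71

Income Tax: taxable = £16,881.00 − 3×£560.00 = £15,201.00
  £967.20 + 18.56% × (£15,201.00 − £8,000.00) = £967.20 + 18.56% × £7,201.00 = £2,303.71
Unemployment Insurance: 3.8% × £16,881.00 = £641.48
Pension Levy: 3.51% × £16,881.00 = £592.52
Total: £2,303.71 + £641.48 + £592.52 = £3,537.71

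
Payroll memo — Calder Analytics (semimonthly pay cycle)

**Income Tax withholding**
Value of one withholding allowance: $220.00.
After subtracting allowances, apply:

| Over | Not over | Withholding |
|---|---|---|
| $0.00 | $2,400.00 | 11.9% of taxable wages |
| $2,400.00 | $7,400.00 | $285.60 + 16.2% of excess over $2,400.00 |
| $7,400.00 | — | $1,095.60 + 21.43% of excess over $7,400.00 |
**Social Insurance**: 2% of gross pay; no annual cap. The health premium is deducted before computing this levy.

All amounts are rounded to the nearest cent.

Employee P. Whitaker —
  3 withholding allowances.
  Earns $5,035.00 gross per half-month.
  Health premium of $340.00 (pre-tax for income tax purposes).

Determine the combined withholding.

Income Tax: taxable = $5,035.00 − $340.00 − 3×$220.00 = $4,035.00
  $285.60 + 16.2% × ($4,035.00 − $2,400.00) = $285.60 + 16.2% × $1,635.00 = $550.47
Social Insurance: 2% × $4,695.00 = $93.90
Total: $550.47 + $93.90 = $644.37

$644.37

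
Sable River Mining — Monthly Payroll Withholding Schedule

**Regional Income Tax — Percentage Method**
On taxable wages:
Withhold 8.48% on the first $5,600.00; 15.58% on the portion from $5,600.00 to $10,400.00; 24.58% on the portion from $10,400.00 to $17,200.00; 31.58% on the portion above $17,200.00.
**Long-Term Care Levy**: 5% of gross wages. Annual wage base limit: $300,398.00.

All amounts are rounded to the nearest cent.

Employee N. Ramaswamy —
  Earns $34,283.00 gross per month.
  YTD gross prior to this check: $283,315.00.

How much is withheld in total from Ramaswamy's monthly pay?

Regional Income Tax: taxable = $34,283.00
  $2,894.16 + 31.58% × ($34,283.00 − $17,200.00) = $2,894.16 + 31.58% × $17,083.00 = $8,288.97
Long-Term Care Levy: cap $300,398.00 − YTD $283,315.00 = $17,083.00 subject; 5% × $17,083.00 = $854.15
Total: $8,288.97 + $854.15 = $9,143.12

$9,143.12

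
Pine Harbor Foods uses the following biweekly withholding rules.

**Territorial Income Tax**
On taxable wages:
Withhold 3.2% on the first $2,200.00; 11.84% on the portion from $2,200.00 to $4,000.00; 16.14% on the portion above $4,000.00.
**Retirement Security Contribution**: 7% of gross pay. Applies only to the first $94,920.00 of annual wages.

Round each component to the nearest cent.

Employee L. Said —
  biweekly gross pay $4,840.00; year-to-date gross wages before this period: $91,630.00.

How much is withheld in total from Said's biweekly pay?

Territorial Income Tax: taxable = $4,840.00
  $283.52 + 16.14% × ($4,840.00 − $4,000.00) = $283.52 + 16.14% × $840.00 = $419.10
Retirement Security Contribution: cap $94,920.00 − YTD $91,630.00 = $3,290.00 subject; 7% × $3,290.00 = $230.30
Total: $419.10 + $230.30 = $649.40

$649.40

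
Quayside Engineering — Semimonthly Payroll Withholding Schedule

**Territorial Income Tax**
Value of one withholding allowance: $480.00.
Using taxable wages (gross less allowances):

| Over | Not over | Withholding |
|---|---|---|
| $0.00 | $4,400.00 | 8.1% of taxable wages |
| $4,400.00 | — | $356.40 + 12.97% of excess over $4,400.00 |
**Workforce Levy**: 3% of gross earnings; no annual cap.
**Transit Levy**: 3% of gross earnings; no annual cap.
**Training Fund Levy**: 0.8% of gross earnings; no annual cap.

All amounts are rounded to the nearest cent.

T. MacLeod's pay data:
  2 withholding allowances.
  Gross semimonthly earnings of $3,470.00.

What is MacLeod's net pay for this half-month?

Territorial Income Tax: taxable = $3,470.00 − 2×$480.00 = $2,510.00
  8.1% × $2,510.00 = $203.31
Workforce Levy: 3% × $3,470.00 = $104.10
Transit Levy: 3% × $3,470.00 = $104.10
Training Fund Levy: 0.8% × $3,470.00 = $27.76
Total withheld: $203.31 + $104.10 + $104.10 + $27.76 = $439.27
Net pay: $3,470.00 − $439.27 = $3,030.73

$3,030.73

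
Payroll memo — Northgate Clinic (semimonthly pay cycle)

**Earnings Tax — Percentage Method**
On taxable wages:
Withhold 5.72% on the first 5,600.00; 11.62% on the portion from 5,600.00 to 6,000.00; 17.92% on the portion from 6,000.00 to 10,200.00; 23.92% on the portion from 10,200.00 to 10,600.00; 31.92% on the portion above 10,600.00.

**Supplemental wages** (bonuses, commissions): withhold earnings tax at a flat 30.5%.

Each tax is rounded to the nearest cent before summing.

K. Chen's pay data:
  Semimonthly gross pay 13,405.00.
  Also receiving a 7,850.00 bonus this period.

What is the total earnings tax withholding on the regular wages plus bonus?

4,504.73

Earnings Tax: taxable = 13,405.00
  1,215.12 + 31.92% × (13,405.00 − 10,600.00) = 1,215.12 + 31.92% × 2,805.00 = 2,110.48
Supplemental (30.5% flat on bonus): 30.5% × 7,850.00 = 2,394.25
Total earnings tax: 2,110.48 + 2,394.25 = 4,504.73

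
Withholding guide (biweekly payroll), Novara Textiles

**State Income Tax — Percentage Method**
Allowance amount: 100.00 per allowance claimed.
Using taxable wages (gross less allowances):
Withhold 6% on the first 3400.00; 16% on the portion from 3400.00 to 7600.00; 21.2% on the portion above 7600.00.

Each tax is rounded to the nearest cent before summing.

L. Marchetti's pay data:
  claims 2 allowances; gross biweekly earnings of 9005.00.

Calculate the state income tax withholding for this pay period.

1131.46

State Income Tax: taxable = 9005.00 − 2×100.00 = 8805.00
  876.00 + 21.2% × (8805.00 − 7600.00) = 876.00 + 21.2% × 1205.00 = 1131.46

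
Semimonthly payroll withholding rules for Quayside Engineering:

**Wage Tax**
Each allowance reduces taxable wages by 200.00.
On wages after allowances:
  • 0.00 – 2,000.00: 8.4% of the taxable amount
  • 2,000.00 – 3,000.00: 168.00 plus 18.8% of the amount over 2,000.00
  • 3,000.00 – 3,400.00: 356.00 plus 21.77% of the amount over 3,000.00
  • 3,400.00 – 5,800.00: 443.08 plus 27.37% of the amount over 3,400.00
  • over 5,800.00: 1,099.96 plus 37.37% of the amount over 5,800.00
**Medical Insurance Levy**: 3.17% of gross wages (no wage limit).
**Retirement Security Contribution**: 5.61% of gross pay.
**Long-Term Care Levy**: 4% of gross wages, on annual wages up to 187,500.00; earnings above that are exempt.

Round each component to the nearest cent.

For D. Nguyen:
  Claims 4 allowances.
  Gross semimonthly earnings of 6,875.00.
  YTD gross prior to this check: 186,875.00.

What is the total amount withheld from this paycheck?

Wage Tax: taxable = 6,875.00 − 4×200.00 = 6,075.00
  1,099.96 + 37.37% × (6,075.00 − 5,800.00) = 1,099.96 + 37.37% × 275.00 = 1,202.73
Medical Insurance Levy: 3.17% × 6,875.00 = 217.94
Retirement Security Contribution: 5.61% × 6,875.00 = 385.69
Long-Term Care Levy: cap 187,500.00 − YTD 186,875.00 = 625.00 subject; 4% × 625.00 = 25.00
Total: 1,202.73 + 217.94 + 385.69 + 25.00 = 1,831.36

1,831.36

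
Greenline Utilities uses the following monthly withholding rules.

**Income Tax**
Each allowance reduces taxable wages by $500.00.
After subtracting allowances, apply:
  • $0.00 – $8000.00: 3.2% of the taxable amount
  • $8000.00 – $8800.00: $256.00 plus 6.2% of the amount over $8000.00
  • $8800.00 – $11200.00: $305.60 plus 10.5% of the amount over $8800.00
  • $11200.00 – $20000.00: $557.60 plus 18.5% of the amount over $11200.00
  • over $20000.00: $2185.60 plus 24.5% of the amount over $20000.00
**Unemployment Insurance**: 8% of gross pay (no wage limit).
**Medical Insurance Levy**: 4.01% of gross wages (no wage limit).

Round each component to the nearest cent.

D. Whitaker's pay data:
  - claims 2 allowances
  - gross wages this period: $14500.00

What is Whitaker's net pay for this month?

$11775.45

Income Tax: taxable = $14500.00 − 2×$500.00 = $13500.00
  $557.60 + 18.5% × ($13500.00 − $11200.00) = $557.60 + 18.5% × $2300.00 = $983.10
Unemployment Insurance: 8% × $14500.00 = $1160.00
Medical Insurance Levy: 4.01% × $14500.00 = $581.45
Total withheld: $983.10 + $1160.00 + $581.45 = $2724.55
Net pay: $14500.00 − $2724.55 = $11775.45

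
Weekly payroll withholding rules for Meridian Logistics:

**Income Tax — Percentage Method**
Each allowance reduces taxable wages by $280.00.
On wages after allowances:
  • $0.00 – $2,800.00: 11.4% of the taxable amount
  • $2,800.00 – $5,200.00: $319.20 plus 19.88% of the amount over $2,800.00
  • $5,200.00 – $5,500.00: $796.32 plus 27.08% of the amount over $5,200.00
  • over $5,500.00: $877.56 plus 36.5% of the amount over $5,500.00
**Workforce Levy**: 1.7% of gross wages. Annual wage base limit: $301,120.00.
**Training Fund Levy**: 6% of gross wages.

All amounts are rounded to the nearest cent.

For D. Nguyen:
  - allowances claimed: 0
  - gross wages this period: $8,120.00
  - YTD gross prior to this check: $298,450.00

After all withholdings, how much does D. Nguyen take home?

$5,753.55

Income Tax: taxable = $8,120.00
  $877.56 + 36.5% × ($8,120.00 − $5,500.00) = $877.56 + 36.5% × $2,620.00 = $1,833.86
Workforce Levy: cap $301,120.00 − YTD $298,450.00 = $2,670.00 subject; 1.7% × $2,670.00 = $45.39
Training Fund Levy: 6% × $8,120.00 = $487.20
Total withheld: $1,833.86 + $45.39 + $487.20 = $2,366.45
Net pay: $8,120.00 − $2,366.45 = $5,753.55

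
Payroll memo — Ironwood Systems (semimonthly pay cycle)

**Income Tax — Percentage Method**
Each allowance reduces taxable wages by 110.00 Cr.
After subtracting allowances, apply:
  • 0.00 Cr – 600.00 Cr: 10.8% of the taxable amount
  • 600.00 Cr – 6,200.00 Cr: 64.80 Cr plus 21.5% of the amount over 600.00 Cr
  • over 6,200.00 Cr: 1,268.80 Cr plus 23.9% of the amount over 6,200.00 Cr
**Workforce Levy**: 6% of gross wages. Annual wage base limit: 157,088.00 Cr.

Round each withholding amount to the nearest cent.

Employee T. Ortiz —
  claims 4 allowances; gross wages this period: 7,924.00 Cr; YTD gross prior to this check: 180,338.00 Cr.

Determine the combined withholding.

1,575.68 Cr

Income Tax: taxable = 7,924.00 Cr − 4×110.00 Cr = 7,484.00 Cr
  1,268.80 Cr + 23.9% × (7,484.00 Cr − 6,200.00 Cr) = 1,268.80 Cr + 23.9% × 1,284.00 Cr = 1,575.68 Cr
Workforce Levy: YTD 180,338.00 Cr ≥ cap 157,088.00 Cr → 0.00 Cr
Total: 1,575.68 Cr + 0.00 Cr = 1,575.68 Cr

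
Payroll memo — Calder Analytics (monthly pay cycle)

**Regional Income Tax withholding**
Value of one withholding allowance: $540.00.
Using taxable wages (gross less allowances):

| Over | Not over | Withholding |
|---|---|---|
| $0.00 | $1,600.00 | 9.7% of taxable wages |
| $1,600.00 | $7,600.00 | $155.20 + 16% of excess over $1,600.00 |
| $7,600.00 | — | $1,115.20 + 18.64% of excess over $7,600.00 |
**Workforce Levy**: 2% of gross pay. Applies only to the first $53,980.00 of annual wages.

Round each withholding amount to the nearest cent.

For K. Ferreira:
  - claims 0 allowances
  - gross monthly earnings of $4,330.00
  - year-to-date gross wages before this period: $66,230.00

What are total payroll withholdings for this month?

Regional Income Tax: taxable = $4,330.00
  $155.20 + 16% × ($4,330.00 − $1,600.00) = $155.20 + 16% × $2,730.00 = $592.00
Workforce Levy: YTD $66,230.00 ≥ cap $53,980.00 → $0.00
Total: $592.00 + $0.00 = $592.00

$592.00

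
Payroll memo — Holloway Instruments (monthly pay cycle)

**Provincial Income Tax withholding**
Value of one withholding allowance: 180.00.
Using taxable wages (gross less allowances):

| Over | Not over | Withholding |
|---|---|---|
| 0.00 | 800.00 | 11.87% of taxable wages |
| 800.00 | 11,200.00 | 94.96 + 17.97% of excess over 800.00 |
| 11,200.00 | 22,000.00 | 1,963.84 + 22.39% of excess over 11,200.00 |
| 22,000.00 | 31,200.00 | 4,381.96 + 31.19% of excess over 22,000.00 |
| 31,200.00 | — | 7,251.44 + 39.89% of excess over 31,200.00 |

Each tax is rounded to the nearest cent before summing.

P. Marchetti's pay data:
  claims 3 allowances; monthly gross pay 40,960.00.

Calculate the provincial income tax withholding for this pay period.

10,929.30

Provincial Income Tax: taxable = 40,960.00 − 3×180.00 = 40,420.00
  7,251.44 + 39.89% × (40,420.00 − 31,200.00) = 7,251.44 + 39.89% × 9,220.00 = 10,929.30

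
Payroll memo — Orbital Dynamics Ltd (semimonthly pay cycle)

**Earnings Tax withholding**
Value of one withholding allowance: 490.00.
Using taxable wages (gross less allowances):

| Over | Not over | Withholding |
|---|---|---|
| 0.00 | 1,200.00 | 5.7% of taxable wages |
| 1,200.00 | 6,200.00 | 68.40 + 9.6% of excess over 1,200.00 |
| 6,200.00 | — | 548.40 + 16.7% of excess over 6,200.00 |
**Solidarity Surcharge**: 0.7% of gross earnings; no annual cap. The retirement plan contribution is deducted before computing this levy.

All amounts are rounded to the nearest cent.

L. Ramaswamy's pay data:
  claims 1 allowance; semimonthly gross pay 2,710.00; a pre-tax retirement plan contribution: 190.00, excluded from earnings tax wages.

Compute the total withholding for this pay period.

Earnings Tax: taxable = 2,710.00 − 190.00 − 1×490.00 = 2,030.00
  68.40 + 9.6% × (2,030.00 − 1,200.00) = 68.40 + 9.6% × 830.00 = 148.08
Solidarity Surcharge: 0.7% × 2,520.00 = 17.64
Total: 148.08 + 17.64 = 165.72

165.72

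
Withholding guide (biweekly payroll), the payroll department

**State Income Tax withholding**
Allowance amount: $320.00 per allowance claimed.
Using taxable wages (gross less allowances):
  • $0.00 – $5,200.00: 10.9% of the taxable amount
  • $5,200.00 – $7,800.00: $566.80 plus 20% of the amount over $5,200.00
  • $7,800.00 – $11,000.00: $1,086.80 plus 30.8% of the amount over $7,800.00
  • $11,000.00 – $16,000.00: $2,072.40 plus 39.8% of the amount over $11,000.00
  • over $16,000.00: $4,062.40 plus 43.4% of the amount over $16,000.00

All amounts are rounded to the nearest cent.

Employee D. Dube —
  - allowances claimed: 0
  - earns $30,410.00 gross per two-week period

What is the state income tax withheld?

$10,316.34

State Income Tax: taxable = $30,410.00
  $4,062.40 + 43.4% × ($30,410.00 − $16,000.00) = $4,062.40 + 43.4% × $14,410.00 = $10,316.34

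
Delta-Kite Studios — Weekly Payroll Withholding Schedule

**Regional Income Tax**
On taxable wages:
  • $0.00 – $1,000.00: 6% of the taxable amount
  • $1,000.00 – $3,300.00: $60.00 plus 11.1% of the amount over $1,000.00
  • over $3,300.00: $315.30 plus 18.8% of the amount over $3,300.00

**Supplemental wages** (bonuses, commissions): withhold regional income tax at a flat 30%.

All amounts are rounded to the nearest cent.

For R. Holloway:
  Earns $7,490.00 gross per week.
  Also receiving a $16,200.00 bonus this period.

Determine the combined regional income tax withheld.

Regional Income Tax: taxable = $7,490.00
  $315.30 + 18.8% × ($7,490.00 − $3,300.00) = $315.30 + 18.8% × $4,190.00 = $1,103.02
Supplemental (30% flat on bonus): 30% × $16,200.00 = $4,860.00
Total regional income tax: $1,103.02 + $4,860.00 = $5,963.02

$5,963.02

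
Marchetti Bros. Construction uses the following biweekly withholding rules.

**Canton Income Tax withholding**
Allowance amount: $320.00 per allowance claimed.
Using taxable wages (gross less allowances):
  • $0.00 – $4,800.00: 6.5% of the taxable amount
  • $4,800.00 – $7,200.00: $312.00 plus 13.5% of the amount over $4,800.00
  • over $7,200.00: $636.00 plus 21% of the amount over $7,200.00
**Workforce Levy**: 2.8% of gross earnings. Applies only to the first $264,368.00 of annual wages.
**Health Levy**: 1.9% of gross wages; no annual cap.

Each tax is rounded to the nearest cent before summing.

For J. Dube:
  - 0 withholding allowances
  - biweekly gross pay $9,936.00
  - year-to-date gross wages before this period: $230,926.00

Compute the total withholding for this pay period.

Canton Income Tax: taxable = $9,936.00
  $636.00 + 21% × ($9,936.00 − $7,200.00) = $636.00 + 21% × $2,736.00 = $1,210.56
Workforce Levy: 2.8% × $9,936.00 = $278.21
Health Levy: 1.9% × $9,936.00 = $188.78
Total: $1,210.56 + $278.21 + $188.78 = $1,677.55

$1,677.55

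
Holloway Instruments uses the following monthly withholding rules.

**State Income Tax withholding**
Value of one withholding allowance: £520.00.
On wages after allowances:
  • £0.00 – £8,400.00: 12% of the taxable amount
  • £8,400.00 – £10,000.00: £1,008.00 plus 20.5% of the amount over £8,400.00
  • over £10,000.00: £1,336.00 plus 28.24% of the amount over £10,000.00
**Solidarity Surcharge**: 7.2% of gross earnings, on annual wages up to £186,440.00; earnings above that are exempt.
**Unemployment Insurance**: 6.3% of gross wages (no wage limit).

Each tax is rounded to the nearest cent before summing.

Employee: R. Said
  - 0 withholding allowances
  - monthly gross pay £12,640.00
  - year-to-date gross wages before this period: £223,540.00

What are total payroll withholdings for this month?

£2,877.86

State Income Tax: taxable = £12,640.00
  £1,336.00 + 28.24% × (£12,640.00 − £10,000.00) = £1,336.00 + 28.24% × £2,640.00 = £2,081.54
Solidarity Surcharge: YTD £223,540.00 ≥ cap £186,440.00 → £0.00
Unemployment Insurance: 6.3% × £12,640.00 = £796.32
Total: £2,081.54 + £0.00 + £796.32 = £2,877.86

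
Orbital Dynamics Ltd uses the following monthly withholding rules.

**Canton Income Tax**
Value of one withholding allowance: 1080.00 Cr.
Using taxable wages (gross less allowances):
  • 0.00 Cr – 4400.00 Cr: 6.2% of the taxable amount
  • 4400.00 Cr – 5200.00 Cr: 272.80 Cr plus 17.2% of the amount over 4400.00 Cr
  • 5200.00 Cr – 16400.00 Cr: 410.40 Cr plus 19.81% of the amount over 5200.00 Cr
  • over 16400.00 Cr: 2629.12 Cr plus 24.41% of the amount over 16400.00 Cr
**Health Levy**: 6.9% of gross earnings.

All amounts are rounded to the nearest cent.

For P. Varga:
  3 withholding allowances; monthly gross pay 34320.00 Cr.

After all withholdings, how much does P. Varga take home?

25739.41 Cr

Canton Income Tax: taxable = 34320.00 Cr − 3×1080.00 Cr = 31080.00 Cr
  2629.12 Cr + 24.41% × (31080.00 Cr − 16400.00 Cr) = 2629.12 Cr + 24.41% × 14680.00 Cr = 6212.51 Cr
Health Levy: 6.9% × 34320.00 Cr = 2368.08 Cr
Total withheld: 6212.51 Cr + 2368.08 Cr = 8580.59 Cr
Net pay: 34320.00 Cr − 8580.59 Cr = 25739.41 Cr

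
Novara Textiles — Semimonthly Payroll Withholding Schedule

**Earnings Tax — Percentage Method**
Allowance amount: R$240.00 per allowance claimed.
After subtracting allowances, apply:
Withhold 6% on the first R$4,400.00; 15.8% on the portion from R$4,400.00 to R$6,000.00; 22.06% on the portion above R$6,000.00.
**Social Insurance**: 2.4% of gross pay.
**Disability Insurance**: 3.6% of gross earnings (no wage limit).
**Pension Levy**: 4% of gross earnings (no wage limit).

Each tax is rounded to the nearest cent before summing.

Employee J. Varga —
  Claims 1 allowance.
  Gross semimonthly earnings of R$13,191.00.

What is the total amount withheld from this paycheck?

R$3,369.29

Earnings Tax: taxable = R$13,191.00 − 1×R$240.00 = R$12,951.00
  R$516.80 + 22.06% × (R$12,951.00 − R$6,000.00) = R$516.80 + 22.06% × R$6,951.00 = R$2,050.19
Social Insurance: 2.4% × R$13,191.00 = R$316.58
Disability Insurance: 3.6% × R$13,191.00 = R$474.88
Pension Levy: 4% × R$13,191.00 = R$527.64
Total: R$2,050.19 + R$316.58 + R$474.88 + R$527.64 = R$3,369.29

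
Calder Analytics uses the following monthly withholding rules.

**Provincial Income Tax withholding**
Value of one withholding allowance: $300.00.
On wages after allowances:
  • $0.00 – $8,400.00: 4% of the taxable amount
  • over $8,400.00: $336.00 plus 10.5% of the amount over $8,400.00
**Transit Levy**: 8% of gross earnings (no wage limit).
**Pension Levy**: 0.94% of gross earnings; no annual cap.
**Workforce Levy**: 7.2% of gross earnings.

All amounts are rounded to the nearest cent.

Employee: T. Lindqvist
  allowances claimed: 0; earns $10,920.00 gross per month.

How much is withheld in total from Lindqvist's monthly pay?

Provincial Income Tax: taxable = $10,920.00
  $336.00 + 10.5% × ($10,920.00 − $8,400.00) = $336.00 + 10.5% × $2,520.00 = $600.60
Transit Levy: 8% × $10,920.00 = $873.60
Pension Levy: 0.94% × $10,920.00 = $102.65
Workforce Levy: 7.2% × $10,920.00 = $786.24
Total: $600.60 + $873.60 + $102.65 + $786.24 = $2,363.09

$2,363.09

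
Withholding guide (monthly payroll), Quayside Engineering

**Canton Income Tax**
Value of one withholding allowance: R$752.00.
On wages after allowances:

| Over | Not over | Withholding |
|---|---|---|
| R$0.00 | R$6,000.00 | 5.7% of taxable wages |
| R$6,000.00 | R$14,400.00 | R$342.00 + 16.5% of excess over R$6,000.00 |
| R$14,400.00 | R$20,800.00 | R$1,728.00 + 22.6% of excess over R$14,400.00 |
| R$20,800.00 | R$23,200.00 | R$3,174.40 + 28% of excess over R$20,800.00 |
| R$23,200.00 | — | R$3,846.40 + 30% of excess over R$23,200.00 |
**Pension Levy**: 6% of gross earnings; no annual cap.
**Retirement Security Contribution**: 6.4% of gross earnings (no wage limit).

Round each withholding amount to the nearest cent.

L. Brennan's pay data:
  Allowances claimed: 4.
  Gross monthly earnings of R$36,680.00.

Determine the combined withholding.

R$11,536.32

Canton Income Tax: taxable = R$36,680.00 − 4×R$752.00 = R$33,672.00
  R$3,846.40 + 30% × (R$33,672.00 − R$23,200.00) = R$3,846.40 + 30% × R$10,472.00 = R$6,988.00
Pension Levy: 6% × R$36,680.00 = R$2,200.80
Retirement Security Contribution: 6.4% × R$36,680.00 = R$2,347.52
Total: R$6,988.00 + R$2,200.80 + R$2,347.52 = R$11,536.32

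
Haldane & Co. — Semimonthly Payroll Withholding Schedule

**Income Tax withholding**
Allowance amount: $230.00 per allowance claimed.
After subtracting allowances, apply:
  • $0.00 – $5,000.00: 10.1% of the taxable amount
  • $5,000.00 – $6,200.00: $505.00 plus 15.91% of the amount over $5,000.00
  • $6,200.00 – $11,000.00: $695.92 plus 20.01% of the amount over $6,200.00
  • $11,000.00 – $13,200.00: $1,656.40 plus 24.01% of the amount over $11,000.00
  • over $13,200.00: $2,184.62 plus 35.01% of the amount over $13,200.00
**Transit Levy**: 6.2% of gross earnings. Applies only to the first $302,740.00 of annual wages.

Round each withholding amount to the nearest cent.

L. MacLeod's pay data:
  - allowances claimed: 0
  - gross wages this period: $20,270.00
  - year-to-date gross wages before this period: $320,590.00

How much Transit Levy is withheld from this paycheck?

$0.00

Transit Levy: YTD $320,590.00 ≥ cap $302,740.00 → $0.00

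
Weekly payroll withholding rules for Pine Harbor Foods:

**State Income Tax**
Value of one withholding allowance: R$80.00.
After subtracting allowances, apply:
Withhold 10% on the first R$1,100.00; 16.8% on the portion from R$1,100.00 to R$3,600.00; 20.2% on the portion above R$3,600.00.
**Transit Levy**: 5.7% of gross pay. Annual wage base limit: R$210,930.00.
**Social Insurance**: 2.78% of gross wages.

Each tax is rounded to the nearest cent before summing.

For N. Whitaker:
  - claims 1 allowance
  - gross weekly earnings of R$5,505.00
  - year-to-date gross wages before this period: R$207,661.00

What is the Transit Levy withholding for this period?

Transit Levy: cap R$210,930.00 − YTD R$207,661.00 = R$3,269.00 subject; 5.7% × R$3,269.00 = R$186.33

R$186.33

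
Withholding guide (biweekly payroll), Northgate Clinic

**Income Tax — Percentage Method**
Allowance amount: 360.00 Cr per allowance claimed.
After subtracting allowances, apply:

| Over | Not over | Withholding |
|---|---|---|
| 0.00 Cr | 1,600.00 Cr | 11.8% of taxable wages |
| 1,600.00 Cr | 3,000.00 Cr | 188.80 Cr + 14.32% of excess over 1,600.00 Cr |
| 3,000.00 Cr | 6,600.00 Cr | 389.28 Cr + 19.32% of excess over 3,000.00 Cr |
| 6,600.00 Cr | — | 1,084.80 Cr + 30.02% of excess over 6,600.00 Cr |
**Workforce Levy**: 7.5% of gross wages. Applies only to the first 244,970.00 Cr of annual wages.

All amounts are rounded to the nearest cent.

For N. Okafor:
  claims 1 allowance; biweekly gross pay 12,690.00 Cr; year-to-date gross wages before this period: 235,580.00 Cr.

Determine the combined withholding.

3,509.20 Cr

Income Tax: taxable = 12,690.00 Cr − 1×360.00 Cr = 12,330.00 Cr
  1,084.80 Cr + 30.02% × (12,330.00 Cr − 6,600.00 Cr) = 1,084.80 Cr + 30.02% × 5,730.00 Cr = 2,804.95 Cr
Workforce Levy: cap 244,970.00 Cr − YTD 235,580.00 Cr = 9,390.00 Cr subject; 7.5% × 9,390.00 Cr = 704.25 Cr
Total: 2,804.95 Cr + 704.25 Cr = 3,509.20 Cr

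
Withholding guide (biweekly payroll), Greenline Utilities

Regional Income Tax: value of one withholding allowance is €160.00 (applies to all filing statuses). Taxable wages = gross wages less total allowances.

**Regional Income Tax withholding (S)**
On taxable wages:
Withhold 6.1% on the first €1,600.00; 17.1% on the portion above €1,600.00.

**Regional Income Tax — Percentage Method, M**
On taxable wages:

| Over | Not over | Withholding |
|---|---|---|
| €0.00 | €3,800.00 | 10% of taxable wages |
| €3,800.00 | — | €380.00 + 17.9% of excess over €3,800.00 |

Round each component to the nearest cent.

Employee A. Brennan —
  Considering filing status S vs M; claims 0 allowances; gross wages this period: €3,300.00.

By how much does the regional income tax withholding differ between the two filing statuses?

Regional Income Tax (S): taxable = €3,300.00
  €97.60 + 17.1% × (€3,300.00 − €1,600.00) = €97.60 + 17.1% × €1,700.00 = €388.30
Regional Income Tax (M): taxable = €3,300.00
  10% × €3,300.00 = €330.00
Difference: |€388.30 − €330.00| = €58.30 (higher under S)

€58.30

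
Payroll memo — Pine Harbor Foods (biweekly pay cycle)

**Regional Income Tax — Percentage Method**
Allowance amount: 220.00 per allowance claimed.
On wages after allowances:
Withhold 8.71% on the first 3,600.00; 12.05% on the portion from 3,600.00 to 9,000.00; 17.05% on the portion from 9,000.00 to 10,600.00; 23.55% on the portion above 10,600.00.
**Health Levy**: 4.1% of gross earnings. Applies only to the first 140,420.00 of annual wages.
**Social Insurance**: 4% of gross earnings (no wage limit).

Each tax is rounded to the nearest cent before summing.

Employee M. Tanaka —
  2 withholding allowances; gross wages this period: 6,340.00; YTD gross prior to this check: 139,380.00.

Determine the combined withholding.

Regional Income Tax: taxable = 6,340.00 − 2×220.00 = 5,900.00
  313.56 + 12.05% × (5,900.00 − 3,600.00) = 313.56 + 12.05% × 2,300.00 = 590.71
Health Levy: cap 140,420.00 − YTD 139,380.00 = 1,040.00 subject; 4.1% × 1,040.00 = 42.64
Social Insurance: 4% × 6,340.00 = 253.60
Total: 590.71 + 42.64 + 253.60 = 886.95

886.95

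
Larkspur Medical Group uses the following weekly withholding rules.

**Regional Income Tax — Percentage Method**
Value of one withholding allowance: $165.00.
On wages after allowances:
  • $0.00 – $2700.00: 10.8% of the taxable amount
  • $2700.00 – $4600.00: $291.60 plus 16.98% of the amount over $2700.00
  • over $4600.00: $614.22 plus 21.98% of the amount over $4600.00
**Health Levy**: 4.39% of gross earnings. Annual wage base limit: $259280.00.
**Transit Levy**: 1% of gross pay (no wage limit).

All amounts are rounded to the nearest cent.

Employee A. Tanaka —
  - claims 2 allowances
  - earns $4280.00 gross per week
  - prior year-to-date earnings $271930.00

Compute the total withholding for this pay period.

$546.65

Regional Income Tax: taxable = $4280.00 − 2×$165.00 = $3950.00
  $291.60 + 16.98% × ($3950.00 − $2700.00) = $291.60 + 16.98% × $1250.00 = $503.85
Health Levy: YTD $271930.00 ≥ cap $259280.00 → $0.00
Transit Levy: 1% × $4280.00 = $42.80
Total: $503.85 + $0.00 + $42.80 = $546.65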